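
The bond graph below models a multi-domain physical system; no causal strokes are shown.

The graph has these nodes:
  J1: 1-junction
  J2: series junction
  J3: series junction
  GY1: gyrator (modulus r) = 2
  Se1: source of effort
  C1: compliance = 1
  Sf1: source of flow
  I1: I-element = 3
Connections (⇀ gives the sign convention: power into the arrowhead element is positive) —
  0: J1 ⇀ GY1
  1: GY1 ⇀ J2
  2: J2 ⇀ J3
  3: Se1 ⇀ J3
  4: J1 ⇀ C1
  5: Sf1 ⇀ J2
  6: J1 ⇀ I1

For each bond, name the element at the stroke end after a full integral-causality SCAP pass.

β3 stroke at J3  (source Se1 imposes e)
β5 stroke at Sf1  (Sf1 (Sf) sets flow on bond)
β1 stroke at J2  (common-f at J2 fixed by 5)
β2 stroke at J2  (J2 flow already set via bond 5)
β0 stroke at J1  (through GY1, causality inverts; strokes same side of GY1)
β4 stroke at J1  (C1 integral (e out))
β6 stroke at I1  (J1: last free bond brings flow in)

b0 →J1
b1 →J2
b2 →J2
b3 →J3
b4 →J1
b5 →Sf1
b6 →I1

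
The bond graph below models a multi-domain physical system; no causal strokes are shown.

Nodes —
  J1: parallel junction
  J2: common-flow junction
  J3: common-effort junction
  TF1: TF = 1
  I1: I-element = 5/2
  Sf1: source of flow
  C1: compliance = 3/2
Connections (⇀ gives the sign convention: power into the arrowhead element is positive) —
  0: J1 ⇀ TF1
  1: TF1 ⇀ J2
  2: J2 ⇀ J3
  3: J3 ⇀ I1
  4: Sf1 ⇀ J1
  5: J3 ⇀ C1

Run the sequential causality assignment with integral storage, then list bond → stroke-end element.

b4 |Sf1  (Sf1 fixes flow; stroke at Sf1)
b0 |J1  (J1: last free bond brings effort in)
b1 |TF1  (TF TF1: opposite of bond 0)
b2 |J2  (J2: bond 1 brought flow, rest push out)
b3 |I1  (I1 outputs flow p/I1)
b5 |J3  (J3: last free bond brings effort in)

β0 →J1
β1 →TF1
β2 →J2
β3 →I1
β4 →Sf1
β5 →J3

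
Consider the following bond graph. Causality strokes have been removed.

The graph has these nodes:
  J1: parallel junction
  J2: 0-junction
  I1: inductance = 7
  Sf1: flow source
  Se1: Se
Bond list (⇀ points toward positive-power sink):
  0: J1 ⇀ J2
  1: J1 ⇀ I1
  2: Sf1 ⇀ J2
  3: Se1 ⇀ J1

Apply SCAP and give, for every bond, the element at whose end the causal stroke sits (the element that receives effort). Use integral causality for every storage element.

bond 2 |Sf1  (Sf1 fixes flow; stroke at Sf1)
bond 3 |J1  (Se1 fixes effort; stroke away)
bond 0 |J2  (J1: bond 3 brought effort, rest push out)
bond 1 |I1  (0-jn J1 has e-setter on 3)

bond 0 →J2
bond 1 →I1
bond 2 →Sf1
bond 3 →J1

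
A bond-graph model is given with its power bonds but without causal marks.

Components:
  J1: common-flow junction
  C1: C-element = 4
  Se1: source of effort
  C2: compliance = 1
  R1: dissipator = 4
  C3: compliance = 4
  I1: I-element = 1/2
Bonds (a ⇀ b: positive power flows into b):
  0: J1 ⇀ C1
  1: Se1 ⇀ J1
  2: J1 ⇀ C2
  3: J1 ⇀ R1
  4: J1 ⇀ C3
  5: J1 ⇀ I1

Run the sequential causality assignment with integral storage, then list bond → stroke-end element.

β0 →J1
β1 →J1
β2 →J1
β3 →J1
β4 →J1
β5 →I1

#1 |J1  (Se1: effort source, stroke at far end)
#0 |J1  (C1: C, integral causality)
#2 |J1  (C2 integral (e out))
#4 |J1  (prefer integral on C3)
#5 |I1  (I1: I, integral causality)
#3 |J1  (J1 flow already set via bond 5)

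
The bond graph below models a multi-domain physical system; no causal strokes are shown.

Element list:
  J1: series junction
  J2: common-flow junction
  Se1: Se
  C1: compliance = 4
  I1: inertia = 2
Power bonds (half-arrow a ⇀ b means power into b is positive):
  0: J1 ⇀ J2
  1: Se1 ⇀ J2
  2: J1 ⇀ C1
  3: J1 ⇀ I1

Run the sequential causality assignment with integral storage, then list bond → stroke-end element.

bond 0 stroke→J1
bond 1 stroke→J2
bond 2 stroke→J1
bond 3 stroke→I1

bond 1 |J2  (source Se1 imposes e)
bond 0 |J1  (only one flow-in slot at J2)
bond 2 |J1  (C1 integral (e out))
bond 3 |I1  (J1: last free bond brings flow in)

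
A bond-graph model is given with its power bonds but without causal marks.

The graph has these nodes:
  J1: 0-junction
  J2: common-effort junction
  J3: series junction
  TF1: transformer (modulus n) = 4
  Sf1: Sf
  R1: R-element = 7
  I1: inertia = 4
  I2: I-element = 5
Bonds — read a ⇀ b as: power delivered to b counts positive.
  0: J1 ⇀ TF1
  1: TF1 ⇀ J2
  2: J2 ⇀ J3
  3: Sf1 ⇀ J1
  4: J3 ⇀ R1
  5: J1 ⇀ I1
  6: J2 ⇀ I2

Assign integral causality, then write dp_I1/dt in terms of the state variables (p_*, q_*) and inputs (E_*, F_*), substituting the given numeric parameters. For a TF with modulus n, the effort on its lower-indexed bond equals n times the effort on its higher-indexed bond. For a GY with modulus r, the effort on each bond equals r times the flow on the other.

bond 3 |Sf1  (Sf1: flow source, stroke at near end)
bond 5 |I1  (prefer integral on I1)
bond 0 |J1  (only one effort-in slot at J1)
bond 1 |TF1  (TF TF1: opposite of bond 0)
bond 6 |I2  (I2: I, integral causality)
bond 2 |J2  (J2 needs exactly one e-in)
bond 4 |J3  (common-f at J3 fixed by 2)

dp_I1/dt = 112*F_Sf1 - 28*p_I1 - 28*p_I2/5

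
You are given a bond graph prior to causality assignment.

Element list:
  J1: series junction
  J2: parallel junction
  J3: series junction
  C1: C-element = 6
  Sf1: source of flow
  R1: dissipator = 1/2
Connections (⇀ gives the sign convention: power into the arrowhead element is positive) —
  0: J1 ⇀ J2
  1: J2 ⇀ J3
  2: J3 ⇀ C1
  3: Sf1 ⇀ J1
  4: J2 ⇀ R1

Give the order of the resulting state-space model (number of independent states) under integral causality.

1  (C1 all integral)

β3 |Sf1  (Sf1 fixes flow; stroke at Sf1)
β0 |J1  (1-jn J1 has f-setter on 3)
β2 |J3  (C1: C, integral causality)
β1 |J2  (J3: last free bond brings flow in)
β4 |R1  (0-jn J2 has e-setter on 1)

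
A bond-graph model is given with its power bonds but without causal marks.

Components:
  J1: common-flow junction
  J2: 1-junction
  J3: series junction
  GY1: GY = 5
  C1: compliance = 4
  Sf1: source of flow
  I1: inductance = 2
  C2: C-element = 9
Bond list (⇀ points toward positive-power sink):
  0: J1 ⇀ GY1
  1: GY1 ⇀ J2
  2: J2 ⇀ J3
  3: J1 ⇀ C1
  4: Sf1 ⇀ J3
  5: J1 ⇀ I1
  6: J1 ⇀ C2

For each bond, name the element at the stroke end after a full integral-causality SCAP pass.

β4 →Sf1  (Sf1 fixes flow; stroke at Sf1)
β2 →J3  (1-jn J3 has f-setter on 4)
β1 →J2  (J2 flow already set via bond 2)
β0 →J1  (GY1: gyrator matches bond 1)
β3 →J1  (C1 outputs effort q/C1)
β5 →I1  (prefer integral on I1)
β6 →J1  (common-f at J1 fixed by 5)

β0 →J1
β1 →J2
β2 →J3
β3 →J1
β4 →Sf1
β5 →I1
β6 →J1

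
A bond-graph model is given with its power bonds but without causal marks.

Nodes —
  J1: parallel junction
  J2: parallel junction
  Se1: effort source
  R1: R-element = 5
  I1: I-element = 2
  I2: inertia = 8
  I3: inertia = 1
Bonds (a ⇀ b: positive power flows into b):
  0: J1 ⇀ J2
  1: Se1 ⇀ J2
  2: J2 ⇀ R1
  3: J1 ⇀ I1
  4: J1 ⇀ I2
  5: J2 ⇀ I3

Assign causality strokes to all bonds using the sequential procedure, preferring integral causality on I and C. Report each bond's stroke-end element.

β1 stroke→J2  (Se1 (Se) sets effort on bond)
β0 stroke→J1  (J2 effort already set via bond 1)
β2 stroke→R1  (common-e at J2 fixed by 1)
β5 stroke→I3  (common-e at J2 fixed by 1)
β3 stroke→I1  (0-jn J1 has e-setter on 0)
β4 stroke→I2  (0-jn J1 has e-setter on 0)

#0 |J1
#1 |J2
#2 |R1
#3 |I1
#4 |I2
#5 |I3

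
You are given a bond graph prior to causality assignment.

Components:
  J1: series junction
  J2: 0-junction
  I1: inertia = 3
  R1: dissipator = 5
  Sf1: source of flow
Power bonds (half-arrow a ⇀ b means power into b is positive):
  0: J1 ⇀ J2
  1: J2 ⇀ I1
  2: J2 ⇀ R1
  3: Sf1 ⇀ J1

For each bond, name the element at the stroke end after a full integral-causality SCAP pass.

b0 |J1
b1 |I1
b2 |J2
b3 |Sf1

β3 →Sf1  (Sf1 (Sf) sets flow on bond)
β0 →J1  (1-jn J1 has f-setter on 3)
β1 →I1  (prefer integral on I1)
β2 →J2  (J2: last free bond brings effort in)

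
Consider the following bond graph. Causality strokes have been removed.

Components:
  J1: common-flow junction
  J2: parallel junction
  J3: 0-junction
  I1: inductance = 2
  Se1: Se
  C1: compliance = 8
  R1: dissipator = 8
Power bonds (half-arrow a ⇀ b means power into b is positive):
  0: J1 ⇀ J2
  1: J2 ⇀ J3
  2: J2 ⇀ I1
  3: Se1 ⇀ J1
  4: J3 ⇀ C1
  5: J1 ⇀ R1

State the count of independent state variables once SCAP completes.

bond 3 |J1  (Se1: effort source, stroke at far end)
bond 2 |I1  (prefer integral on I1)
bond 4 |J3  (C1 integral (e out))
bond 1 |J2  (J3: bond 4 brought effort, rest push out)
bond 0 |J1  (common-e at J2 fixed by 1)
bond 5 |R1  (closing 1-jn rule on J1)

2  (C1, I1 all integral)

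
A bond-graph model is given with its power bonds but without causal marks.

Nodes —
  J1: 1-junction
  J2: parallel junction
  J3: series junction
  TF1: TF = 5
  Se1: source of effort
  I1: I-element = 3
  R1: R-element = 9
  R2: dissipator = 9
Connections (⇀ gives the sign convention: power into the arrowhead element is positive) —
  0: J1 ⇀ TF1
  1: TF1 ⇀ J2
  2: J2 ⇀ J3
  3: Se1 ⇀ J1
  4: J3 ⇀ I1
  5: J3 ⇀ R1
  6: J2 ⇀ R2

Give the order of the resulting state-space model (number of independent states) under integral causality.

b3 →J1  (source Se1 imposes e)
b0 →TF1  (closing 1-jn rule on J1)
b1 →J2  (through TF1, causality passes straight; one stroke at TF1)
b2 →J3  (J2: bond 1 brought effort, rest push out)
b6 →R2  (0-jn J2 has e-setter on 1)
b4 →I1  (I1 integral (f out))
b5 →J3  (1-jn J3 has f-setter on 4)

1  (I1 all integral)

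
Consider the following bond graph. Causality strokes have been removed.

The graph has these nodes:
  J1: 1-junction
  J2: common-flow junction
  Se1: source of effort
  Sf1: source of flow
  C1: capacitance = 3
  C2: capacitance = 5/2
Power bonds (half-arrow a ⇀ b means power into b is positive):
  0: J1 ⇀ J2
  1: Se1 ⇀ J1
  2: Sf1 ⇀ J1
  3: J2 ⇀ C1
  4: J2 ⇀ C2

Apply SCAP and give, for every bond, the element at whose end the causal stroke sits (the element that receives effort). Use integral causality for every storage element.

bond 1 stroke at J1  (source Se1 imposes e)
bond 2 stroke at Sf1  (source Sf1 imposes f)
bond 0 stroke at J1  (common-f at J1 fixed by 2)
bond 3 stroke at J2  (1-jn J2 has f-setter on 0)
bond 4 stroke at J2  (J2 flow already set via bond 0)

bond 0 stroke→J1
bond 1 stroke→J1
bond 2 stroke→Sf1
bond 3 stroke→J2
bond 4 stroke→J2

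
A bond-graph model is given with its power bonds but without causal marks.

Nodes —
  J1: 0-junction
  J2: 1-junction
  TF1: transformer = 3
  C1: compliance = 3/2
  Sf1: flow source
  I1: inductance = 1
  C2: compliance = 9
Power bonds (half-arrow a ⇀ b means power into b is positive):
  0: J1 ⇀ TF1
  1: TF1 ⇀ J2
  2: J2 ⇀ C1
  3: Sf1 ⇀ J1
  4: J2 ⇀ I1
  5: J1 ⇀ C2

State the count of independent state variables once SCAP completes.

b3 stroke at Sf1  (Sf1 fixes flow; stroke at Sf1)
b2 stroke at J2  (C1: C, integral causality)
b4 stroke at I1  (I1 outputs flow p/I1)
b1 stroke at J2  (1-jn J2 has f-setter on 4)
b0 stroke at TF1  (TF TF1: opposite of bond 1)
b5 stroke at J1  (closing 0-jn rule on J1)

3  (C1, C2, I1 all integral)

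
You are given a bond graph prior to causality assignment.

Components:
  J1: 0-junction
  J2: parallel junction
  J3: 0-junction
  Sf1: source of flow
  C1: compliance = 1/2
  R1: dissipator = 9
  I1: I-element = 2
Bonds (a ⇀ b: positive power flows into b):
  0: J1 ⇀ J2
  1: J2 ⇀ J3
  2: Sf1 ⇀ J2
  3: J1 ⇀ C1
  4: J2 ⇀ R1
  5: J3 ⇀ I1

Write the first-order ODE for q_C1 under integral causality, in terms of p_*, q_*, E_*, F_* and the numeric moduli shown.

bond 2 →Sf1  (source Sf1 imposes f)
bond 3 →J1  (C1 outputs effort q/C1)
bond 0 →J2  (0-jn J1 has e-setter on 3)
bond 1 →J3  (J2 effort already set via bond 0)
bond 4 →R1  (J2 effort already set via bond 0)
bond 5 →I1  (J3: bond 1 brought effort, rest push out)

dq_C1/dt = F_Sf1 - p_I1/2 - 2*q_C1/9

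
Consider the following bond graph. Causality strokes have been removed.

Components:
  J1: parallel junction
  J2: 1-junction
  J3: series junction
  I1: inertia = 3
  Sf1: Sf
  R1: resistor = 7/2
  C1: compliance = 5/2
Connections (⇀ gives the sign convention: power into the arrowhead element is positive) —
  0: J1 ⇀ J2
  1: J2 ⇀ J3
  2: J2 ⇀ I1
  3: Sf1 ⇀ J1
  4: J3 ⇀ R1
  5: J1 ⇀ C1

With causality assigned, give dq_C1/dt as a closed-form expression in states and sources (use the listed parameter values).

#3 stroke→Sf1  (Sf1 fixes flow; stroke at Sf1)
#2 stroke→I1  (I1: I, integral causality)
#0 stroke→J2  (1-jn J2 has f-setter on 2)
#1 stroke→J2  (J2 flow already set via bond 2)
#4 stroke→J3  (J3: bond 1 brought flow, rest push out)
#5 stroke→J1  (only one effort-in slot at J1)

dq_C1/dt = F_Sf1 - p_I1/3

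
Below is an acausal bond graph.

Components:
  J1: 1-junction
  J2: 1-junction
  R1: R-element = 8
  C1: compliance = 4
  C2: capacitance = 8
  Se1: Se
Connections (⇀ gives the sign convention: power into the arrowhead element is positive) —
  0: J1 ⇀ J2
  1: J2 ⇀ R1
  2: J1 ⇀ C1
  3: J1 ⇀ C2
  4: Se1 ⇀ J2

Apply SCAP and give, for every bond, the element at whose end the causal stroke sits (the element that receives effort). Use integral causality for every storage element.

#4 stroke at J2  (Se1: effort source, stroke at far end)
#2 stroke at J1  (C1 integral (e out))
#3 stroke at J1  (C2 integral (e out))
#0 stroke at J2  (only one flow-in slot at J1)
#1 stroke at R1  (only one flow-in slot at J2)

b0 stroke at J2
b1 stroke at R1
b2 stroke at J1
b3 stroke at J1
b4 stroke at J2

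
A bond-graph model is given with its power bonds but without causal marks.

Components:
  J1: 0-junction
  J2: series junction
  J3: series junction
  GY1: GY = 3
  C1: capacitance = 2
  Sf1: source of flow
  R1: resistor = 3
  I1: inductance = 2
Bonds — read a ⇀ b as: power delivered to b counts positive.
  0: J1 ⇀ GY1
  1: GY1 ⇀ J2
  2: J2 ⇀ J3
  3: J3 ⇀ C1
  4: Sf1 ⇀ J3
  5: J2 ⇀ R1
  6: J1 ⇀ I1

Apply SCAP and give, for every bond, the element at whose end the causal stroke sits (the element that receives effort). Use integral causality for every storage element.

bond 0 stroke at J1
bond 1 stroke at J2
bond 2 stroke at J3
bond 3 stroke at J3
bond 4 stroke at Sf1
bond 5 stroke at J2
bond 6 stroke at I1

#4 stroke at Sf1  (source Sf1 imposes f)
#2 stroke at J3  (common-f at J3 fixed by 4)
#3 stroke at J3  (common-f at J3 fixed by 4)
#1 stroke at J2  (common-f at J2 fixed by 2)
#5 stroke at J2  (J2: bond 2 brought flow, rest push out)
#0 stroke at J1  (GY GY1: same side as bond 1)
#6 stroke at I1  (J1: bond 0 brought effort, rest push out)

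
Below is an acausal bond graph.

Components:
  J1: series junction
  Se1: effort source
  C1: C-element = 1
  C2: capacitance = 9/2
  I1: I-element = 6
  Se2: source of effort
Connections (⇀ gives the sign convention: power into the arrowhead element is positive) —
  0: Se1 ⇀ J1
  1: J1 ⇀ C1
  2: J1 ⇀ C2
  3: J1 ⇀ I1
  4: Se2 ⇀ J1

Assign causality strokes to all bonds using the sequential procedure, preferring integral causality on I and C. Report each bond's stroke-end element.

b0 →J1  (Se1: effort source, stroke at far end)
b4 →J1  (Se2 (Se) sets effort on bond)
b1 →J1  (C1 outputs effort q/C1)
b2 →J1  (C2 integral (e out))
b3 →I1  (only one flow-in slot at J1)

bond 0 stroke→J1
bond 1 stroke→J1
bond 2 stroke→J1
bond 3 stroke→I1
bond 4 stroke→J1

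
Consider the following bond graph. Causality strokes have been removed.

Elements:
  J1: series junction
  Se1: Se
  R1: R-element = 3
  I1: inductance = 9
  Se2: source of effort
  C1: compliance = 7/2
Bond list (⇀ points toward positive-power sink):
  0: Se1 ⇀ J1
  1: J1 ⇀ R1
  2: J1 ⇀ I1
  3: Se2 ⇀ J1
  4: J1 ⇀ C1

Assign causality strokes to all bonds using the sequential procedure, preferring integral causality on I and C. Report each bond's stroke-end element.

b0 |J1
b1 |J1
b2 |I1
b3 |J1
b4 |J1

β0 →J1  (Se1 fixes effort; stroke away)
β3 →J1  (Se2 fixes effort; stroke away)
β2 →I1  (I1 outputs flow p/I1)
β1 →J1  (1-jn J1 has f-setter on 2)
β4 →J1  (1-jn J1 has f-setter on 2)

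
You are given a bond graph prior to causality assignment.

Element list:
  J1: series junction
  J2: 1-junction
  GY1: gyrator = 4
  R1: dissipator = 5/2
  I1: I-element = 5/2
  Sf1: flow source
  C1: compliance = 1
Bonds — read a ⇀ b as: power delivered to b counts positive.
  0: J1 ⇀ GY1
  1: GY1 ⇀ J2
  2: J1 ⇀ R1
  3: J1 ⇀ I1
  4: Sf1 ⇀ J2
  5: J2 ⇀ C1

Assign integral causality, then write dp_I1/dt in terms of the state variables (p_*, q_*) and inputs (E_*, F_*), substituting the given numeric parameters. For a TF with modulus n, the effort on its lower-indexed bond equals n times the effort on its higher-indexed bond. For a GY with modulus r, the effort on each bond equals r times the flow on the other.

dp_I1/dt = -4*F_Sf1 - p_I1

b4 stroke at Sf1  (source Sf1 imposes f)
b1 stroke at J2  (1-jn J2 has f-setter on 4)
b5 stroke at J2  (J2 flow already set via bond 4)
b0 stroke at J1  (through GY1, causality inverts; strokes same side of GY1)
b3 stroke at I1  (I1: I, integral causality)
b2 stroke at J1  (J1 flow already set via bond 3)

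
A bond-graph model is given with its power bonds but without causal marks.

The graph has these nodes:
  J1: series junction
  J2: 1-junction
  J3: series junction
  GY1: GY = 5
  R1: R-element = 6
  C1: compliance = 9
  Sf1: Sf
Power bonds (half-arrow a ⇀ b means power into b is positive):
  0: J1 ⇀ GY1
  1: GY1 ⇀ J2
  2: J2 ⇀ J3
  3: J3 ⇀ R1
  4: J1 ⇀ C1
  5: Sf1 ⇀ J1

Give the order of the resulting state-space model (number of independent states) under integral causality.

β5 |Sf1  (Sf1 fixes flow; stroke at Sf1)
β0 |J1  (common-f at J1 fixed by 5)
β4 |J1  (1-jn J1 has f-setter on 5)
β1 |J2  (GY GY1: same side as bond 0)
β2 |J3  (only one flow-in slot at J2)
β3 |R1  (only one flow-in slot at J3)

1  (C1 all integral)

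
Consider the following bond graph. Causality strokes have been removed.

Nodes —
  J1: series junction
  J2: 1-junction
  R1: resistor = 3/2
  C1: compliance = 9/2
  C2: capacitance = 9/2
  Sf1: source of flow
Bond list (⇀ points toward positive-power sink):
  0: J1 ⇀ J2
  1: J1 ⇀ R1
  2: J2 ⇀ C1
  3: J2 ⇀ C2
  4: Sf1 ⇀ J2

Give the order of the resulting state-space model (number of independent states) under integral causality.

2  (C1, C2 all integral)

bond 4 →Sf1  (source Sf1 imposes f)
bond 0 →J2  (J2 flow already set via bond 4)
bond 2 →J2  (common-f at J2 fixed by 4)
bond 3 →J2  (1-jn J2 has f-setter on 4)
bond 1 →J1  (J1: bond 0 brought flow, rest push out)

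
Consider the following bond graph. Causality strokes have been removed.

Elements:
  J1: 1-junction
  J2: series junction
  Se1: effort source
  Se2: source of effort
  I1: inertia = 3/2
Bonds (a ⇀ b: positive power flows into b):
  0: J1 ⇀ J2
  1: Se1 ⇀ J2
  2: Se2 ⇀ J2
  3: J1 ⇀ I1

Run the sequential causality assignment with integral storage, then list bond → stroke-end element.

b0 stroke at J1
b1 stroke at J2
b2 stroke at J2
b3 stroke at I1

bond 1 |J2  (Se1 fixes effort; stroke away)
bond 2 |J2  (source Se2 imposes e)
bond 0 |J1  (J2 needs exactly one f-in)
bond 3 |I1  (only one flow-in slot at J1)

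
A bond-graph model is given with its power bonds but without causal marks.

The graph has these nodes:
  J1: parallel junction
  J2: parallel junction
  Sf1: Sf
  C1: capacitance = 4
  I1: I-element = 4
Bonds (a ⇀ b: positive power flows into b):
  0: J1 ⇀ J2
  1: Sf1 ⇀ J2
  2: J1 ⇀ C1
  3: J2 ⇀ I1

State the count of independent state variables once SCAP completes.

β1 |Sf1  (Sf1 (Sf) sets flow on bond)
β2 |J1  (C1 outputs effort q/C1)
β0 |J2  (0-jn J1 has e-setter on 2)
β3 |I1  (J2: bond 0 brought effort, rest push out)

2  (C1, I1 all integral)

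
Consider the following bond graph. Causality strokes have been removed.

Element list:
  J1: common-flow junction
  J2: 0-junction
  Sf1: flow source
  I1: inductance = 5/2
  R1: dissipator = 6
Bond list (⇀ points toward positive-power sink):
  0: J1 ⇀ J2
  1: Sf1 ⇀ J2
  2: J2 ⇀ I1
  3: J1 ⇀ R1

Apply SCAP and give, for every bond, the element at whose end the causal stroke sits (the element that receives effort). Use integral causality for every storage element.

b1 stroke at Sf1  (source Sf1 imposes f)
b2 stroke at I1  (I1 integral (f out))
b0 stroke at J2  (only one effort-in slot at J2)
b3 stroke at J1  (J1 flow already set via bond 0)

b0 stroke→J2
b1 stroke→Sf1
b2 stroke→I1
b3 stroke→J1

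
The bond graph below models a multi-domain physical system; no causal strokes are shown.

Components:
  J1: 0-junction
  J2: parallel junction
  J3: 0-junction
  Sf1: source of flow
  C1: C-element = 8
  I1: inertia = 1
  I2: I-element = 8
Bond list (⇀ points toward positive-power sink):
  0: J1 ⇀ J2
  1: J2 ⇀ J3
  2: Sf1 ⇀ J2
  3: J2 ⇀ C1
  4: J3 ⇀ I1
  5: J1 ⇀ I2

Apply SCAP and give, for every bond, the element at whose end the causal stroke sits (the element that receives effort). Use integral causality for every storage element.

#0 stroke→J1
#1 stroke→J3
#2 stroke→Sf1
#3 stroke→J2
#4 stroke→I1
#5 stroke→I2

bond 2 stroke→Sf1  (Sf1 (Sf) sets flow on bond)
bond 3 stroke→J2  (prefer integral on C1)
bond 0 stroke→J1  (J2: bond 3 brought effort, rest push out)
bond 1 stroke→J3  (0-jn J2 has e-setter on 3)
bond 4 stroke→I1  (J3: bond 1 brought effort, rest push out)
bond 5 stroke→I2  (J1 effort already set via bond 0)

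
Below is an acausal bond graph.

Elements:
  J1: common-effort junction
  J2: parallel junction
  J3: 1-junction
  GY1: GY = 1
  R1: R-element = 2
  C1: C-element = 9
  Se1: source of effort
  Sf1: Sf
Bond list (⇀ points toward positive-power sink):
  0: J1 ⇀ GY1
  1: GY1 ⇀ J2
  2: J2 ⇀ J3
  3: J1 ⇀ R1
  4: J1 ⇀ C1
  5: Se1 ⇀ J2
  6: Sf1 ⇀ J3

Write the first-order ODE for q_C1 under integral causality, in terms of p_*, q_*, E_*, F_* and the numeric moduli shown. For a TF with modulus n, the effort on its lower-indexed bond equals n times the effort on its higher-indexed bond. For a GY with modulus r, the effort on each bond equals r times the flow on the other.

dq_C1/dt = -E_Se1 - q_C1/18

β5 stroke→J2  (Se1 (Se) sets effort on bond)
β6 stroke→Sf1  (Sf1 (Sf) sets flow on bond)
β1 stroke→GY1  (J2: bond 5 brought effort, rest push out)
β2 stroke→J3  (common-e at J2 fixed by 5)
β0 stroke→GY1  (through GY1, causality inverts; strokes same side of GY1)
β4 stroke→J1  (C1 outputs effort q/C1)
β3 stroke→R1  (J1: bond 4 brought effort, rest push out)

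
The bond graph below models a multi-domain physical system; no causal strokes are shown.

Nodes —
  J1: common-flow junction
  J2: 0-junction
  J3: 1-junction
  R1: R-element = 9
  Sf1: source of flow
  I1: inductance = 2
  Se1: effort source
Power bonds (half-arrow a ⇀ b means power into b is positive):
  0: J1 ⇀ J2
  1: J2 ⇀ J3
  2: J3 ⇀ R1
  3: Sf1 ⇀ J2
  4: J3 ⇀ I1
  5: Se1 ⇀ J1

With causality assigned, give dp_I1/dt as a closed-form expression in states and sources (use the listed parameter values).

#3 stroke at Sf1  (Sf1: flow source, stroke at near end)
#5 stroke at J1  (Se1: effort source, stroke at far end)
#0 stroke at J2  (closing 1-jn rule on J1)
#1 stroke at J3  (0-jn J2 has e-setter on 0)
#4 stroke at I1  (prefer integral on I1)
#2 stroke at J3  (J3 flow already set via bond 4)

dp_I1/dt = E_Se1 - 9*p_I1/2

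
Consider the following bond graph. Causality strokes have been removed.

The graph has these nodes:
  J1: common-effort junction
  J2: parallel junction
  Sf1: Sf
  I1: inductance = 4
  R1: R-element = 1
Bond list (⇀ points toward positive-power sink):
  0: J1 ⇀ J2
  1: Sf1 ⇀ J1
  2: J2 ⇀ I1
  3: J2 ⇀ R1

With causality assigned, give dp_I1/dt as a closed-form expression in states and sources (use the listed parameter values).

bond 1 →Sf1  (Sf1 fixes flow; stroke at Sf1)
bond 0 →J1  (closing 0-jn rule on J1)
bond 2 →I1  (I1: I, integral causality)
bond 3 →J2  (closing 0-jn rule on J2)

dp_I1/dt = F_Sf1 - p_I1/4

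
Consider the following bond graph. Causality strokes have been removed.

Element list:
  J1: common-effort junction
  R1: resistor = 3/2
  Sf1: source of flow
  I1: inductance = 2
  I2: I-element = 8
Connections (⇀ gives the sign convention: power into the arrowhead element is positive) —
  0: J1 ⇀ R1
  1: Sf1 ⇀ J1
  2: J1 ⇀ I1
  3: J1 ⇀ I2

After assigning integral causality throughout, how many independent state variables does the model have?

bond 1 stroke at Sf1  (Sf1 fixes flow; stroke at Sf1)
bond 2 stroke at I1  (I1 integral (f out))
bond 3 stroke at I2  (prefer integral on I2)
bond 0 stroke at J1  (J1: last free bond brings effort in)

2  (I1, I2 all integral)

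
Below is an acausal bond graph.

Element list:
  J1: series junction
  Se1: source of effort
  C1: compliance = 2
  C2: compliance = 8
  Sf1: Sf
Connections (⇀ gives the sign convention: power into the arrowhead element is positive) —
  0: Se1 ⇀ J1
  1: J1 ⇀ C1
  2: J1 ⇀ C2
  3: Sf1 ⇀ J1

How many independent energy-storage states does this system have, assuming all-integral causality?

b0 |J1  (source Se1 imposes e)
b3 |Sf1  (Sf1: flow source, stroke at near end)
b1 |J1  (common-f at J1 fixed by 3)
b2 |J1  (J1: bond 3 brought flow, rest push out)

2  (C1, C2 all integral)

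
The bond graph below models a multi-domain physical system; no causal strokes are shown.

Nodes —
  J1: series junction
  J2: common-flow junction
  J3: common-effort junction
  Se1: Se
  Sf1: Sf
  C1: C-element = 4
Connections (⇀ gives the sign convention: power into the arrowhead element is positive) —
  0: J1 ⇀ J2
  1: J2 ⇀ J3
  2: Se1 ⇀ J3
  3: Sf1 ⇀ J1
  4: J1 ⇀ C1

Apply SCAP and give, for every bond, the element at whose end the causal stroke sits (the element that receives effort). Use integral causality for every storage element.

bond 0 |J1
bond 1 |J2
bond 2 |J3
bond 3 |Sf1
bond 4 |J1

b2 →J3  (Se1 (Se) sets effort on bond)
b3 →Sf1  (Sf1: flow source, stroke at near end)
b0 →J1  (1-jn J1 has f-setter on 3)
b4 →J1  (J1 flow already set via bond 3)
b1 →J2  (1-jn J2 has f-setter on 0)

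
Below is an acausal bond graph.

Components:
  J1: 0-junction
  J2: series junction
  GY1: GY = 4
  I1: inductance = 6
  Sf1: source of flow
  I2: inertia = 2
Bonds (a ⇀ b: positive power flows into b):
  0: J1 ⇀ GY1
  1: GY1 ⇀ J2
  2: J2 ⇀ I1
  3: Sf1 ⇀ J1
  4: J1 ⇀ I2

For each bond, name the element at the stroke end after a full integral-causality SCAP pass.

β0 |J1
β1 |J2
β2 |I1
β3 |Sf1
β4 |I2

β3 stroke→Sf1  (Sf1 fixes flow; stroke at Sf1)
β2 stroke→I1  (I1 outputs flow p/I1)
β1 stroke→J2  (common-f at J2 fixed by 2)
β0 stroke→J1  (GY GY1: same side as bond 1)
β4 stroke→I2  (J1 effort already set via bond 0)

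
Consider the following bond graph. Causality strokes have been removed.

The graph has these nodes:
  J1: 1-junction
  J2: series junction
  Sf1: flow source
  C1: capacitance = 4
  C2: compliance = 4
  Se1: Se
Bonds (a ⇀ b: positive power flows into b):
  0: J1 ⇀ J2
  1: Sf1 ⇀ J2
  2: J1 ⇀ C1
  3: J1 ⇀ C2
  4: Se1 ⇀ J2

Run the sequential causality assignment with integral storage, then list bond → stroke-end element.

#0 stroke at J2
#1 stroke at Sf1
#2 stroke at J1
#3 stroke at J1
#4 stroke at J2

bond 1 |Sf1  (Sf1 fixes flow; stroke at Sf1)
bond 4 |J2  (source Se1 imposes e)
bond 0 |J2  (1-jn J2 has f-setter on 1)
bond 2 |J1  (J1 flow already set via bond 0)
bond 3 |J1  (J1: bond 0 brought flow, rest push out)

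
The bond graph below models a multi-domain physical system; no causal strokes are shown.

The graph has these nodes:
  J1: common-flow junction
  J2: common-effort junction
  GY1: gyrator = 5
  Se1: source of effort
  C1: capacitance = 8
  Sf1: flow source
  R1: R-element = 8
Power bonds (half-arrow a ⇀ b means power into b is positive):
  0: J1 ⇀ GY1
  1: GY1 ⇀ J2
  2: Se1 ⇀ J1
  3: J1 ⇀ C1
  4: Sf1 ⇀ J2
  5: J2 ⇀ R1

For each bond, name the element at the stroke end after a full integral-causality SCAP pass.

b0 |GY1
b1 |GY1
b2 |J1
b3 |J1
b4 |Sf1
b5 |J2

β2 →J1  (source Se1 imposes e)
β4 →Sf1  (Sf1: flow source, stroke at near end)
β3 →J1  (C1: C, integral causality)
β0 →GY1  (J1 needs exactly one f-in)
β1 →GY1  (through GY1, causality inverts; strokes same side of GY1)
β5 →J2  (J2: last free bond brings effort in)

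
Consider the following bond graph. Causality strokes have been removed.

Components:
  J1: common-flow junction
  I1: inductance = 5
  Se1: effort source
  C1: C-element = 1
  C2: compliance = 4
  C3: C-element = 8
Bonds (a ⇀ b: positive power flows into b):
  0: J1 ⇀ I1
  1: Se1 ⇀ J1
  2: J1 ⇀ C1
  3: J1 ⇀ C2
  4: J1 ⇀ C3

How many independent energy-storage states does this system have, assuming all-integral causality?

#1 |J1  (Se1 fixes effort; stroke away)
#0 |I1  (I1 outputs flow p/I1)
#2 |J1  (common-f at J1 fixed by 0)
#3 |J1  (common-f at J1 fixed by 0)
#4 |J1  (1-jn J1 has f-setter on 0)

4  (C1, C2, C3, I1 all integral)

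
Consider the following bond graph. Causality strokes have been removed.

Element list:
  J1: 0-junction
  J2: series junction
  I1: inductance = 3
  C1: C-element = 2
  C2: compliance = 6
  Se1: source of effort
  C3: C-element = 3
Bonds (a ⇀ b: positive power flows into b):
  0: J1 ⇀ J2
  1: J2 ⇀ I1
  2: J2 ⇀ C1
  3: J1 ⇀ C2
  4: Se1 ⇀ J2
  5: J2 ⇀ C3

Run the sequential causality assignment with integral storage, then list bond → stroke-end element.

#0 →J2
#1 →I1
#2 →J2
#3 →J1
#4 →J2
#5 →J2

#4 |J2  (Se1 fixes effort; stroke away)
#1 |I1  (prefer integral on I1)
#0 |J2  (J2: bond 1 brought flow, rest push out)
#2 |J2  (J2: bond 1 brought flow, rest push out)
#5 |J2  (1-jn J2 has f-setter on 1)
#3 |J1  (J1: last free bond brings effort in)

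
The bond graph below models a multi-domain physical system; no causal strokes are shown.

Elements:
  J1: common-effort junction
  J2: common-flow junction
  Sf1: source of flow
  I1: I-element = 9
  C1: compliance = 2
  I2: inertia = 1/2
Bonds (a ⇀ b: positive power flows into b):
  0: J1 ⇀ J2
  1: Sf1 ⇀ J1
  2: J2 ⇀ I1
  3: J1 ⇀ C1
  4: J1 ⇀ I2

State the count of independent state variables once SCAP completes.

bond 1 stroke→Sf1  (Sf1: flow source, stroke at near end)
bond 2 stroke→I1  (I1: I, integral causality)
bond 0 stroke→J2  (J2 flow already set via bond 2)
bond 3 stroke→J1  (C1: C, integral causality)
bond 4 stroke→I2  (common-e at J1 fixed by 3)

3  (C1, I1, I2 all integral)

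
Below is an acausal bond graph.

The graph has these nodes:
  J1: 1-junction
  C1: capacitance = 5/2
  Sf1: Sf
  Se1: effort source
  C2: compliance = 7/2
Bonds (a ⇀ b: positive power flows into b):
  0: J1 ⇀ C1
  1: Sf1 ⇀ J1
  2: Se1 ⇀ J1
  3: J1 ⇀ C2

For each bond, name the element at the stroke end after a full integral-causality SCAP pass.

β1 →Sf1  (Sf1 (Sf) sets flow on bond)
β2 →J1  (source Se1 imposes e)
β0 →J1  (J1 flow already set via bond 1)
β3 →J1  (common-f at J1 fixed by 1)

b0 →J1
b1 →Sf1
b2 →J1
b3 →J1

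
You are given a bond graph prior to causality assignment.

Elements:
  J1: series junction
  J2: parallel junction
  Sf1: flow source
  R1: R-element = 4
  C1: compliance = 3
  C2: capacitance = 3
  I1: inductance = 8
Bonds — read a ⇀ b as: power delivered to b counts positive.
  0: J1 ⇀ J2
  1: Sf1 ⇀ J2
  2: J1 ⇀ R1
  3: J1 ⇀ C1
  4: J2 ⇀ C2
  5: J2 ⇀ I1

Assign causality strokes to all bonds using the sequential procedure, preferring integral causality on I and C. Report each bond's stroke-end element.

bond 1 →Sf1  (Sf1: flow source, stroke at near end)
bond 3 →J1  (C1 outputs effort q/C1)
bond 4 →J2  (C2: C, integral causality)
bond 0 →J1  (0-jn J2 has e-setter on 4)
bond 5 →I1  (J2: bond 4 brought effort, rest push out)
bond 2 →R1  (J1: last free bond brings flow in)

bond 0 |J1
bond 1 |Sf1
bond 2 |R1
bond 3 |J1
bond 4 |J2
bond 5 |I1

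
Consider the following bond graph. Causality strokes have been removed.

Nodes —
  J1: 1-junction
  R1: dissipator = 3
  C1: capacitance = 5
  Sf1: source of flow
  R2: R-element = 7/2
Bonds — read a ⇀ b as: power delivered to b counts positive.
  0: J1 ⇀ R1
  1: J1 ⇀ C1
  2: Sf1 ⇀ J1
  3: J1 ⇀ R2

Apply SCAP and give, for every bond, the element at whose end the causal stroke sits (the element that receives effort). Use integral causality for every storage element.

β2 stroke→Sf1  (Sf1 fixes flow; stroke at Sf1)
β0 stroke→J1  (J1 flow already set via bond 2)
β1 stroke→J1  (J1 flow already set via bond 2)
β3 stroke→J1  (J1 flow already set via bond 2)

#0 stroke→J1
#1 stroke→J1
#2 stroke→Sf1
#3 stroke→J1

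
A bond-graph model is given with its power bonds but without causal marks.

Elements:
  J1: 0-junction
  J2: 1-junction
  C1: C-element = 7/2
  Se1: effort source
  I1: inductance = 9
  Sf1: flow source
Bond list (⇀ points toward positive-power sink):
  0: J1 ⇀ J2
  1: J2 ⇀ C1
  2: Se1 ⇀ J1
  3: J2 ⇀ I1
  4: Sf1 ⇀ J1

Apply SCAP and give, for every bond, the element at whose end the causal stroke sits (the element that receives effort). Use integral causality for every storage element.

b0 →J2
b1 →J2
b2 →J1
b3 →I1
b4 →Sf1

bond 2 |J1  (source Se1 imposes e)
bond 4 |Sf1  (Sf1 fixes flow; stroke at Sf1)
bond 0 |J2  (0-jn J1 has e-setter on 2)
bond 1 |J2  (C1 integral (e out))
bond 3 |I1  (J2 needs exactly one f-in)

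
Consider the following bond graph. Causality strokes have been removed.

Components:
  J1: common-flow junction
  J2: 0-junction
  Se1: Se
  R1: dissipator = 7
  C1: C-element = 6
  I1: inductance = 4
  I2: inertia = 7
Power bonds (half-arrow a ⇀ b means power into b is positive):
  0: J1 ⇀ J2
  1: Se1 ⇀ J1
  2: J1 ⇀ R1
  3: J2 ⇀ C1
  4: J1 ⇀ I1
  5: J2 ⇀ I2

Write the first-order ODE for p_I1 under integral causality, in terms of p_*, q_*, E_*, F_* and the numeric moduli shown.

dp_I1/dt = E_Se1 - 7*p_I1/4 - q_C1/6

b1 stroke→J1  (Se1 (Se) sets effort on bond)
b3 stroke→J2  (prefer integral on C1)
b0 stroke→J1  (0-jn J2 has e-setter on 3)
b5 stroke→I2  (0-jn J2 has e-setter on 3)
b4 stroke→I1  (I1 outputs flow p/I1)
b2 stroke→J1  (J1: bond 4 brought flow, rest push out)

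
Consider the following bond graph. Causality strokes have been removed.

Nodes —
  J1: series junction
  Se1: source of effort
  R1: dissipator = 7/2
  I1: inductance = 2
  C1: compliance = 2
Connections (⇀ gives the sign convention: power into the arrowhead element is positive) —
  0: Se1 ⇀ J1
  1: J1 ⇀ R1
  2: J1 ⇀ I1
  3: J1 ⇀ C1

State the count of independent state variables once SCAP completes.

bond 0 |J1  (source Se1 imposes e)
bond 2 |I1  (I1 integral (f out))
bond 1 |J1  (common-f at J1 fixed by 2)
bond 3 |J1  (1-jn J1 has f-setter on 2)

2  (C1, I1 all integral)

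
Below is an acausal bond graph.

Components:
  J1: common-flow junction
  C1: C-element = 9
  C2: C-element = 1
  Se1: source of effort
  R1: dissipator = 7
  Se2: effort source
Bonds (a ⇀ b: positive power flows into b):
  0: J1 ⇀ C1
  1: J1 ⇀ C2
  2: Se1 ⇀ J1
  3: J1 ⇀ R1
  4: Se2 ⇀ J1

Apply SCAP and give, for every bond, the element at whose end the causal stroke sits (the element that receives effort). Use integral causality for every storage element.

β2 stroke→J1  (source Se1 imposes e)
β4 stroke→J1  (source Se2 imposes e)
β0 stroke→J1  (C1 outputs effort q/C1)
β1 stroke→J1  (C2 outputs effort q/C2)
β3 stroke→R1  (closing 1-jn rule on J1)

β0 stroke→J1
β1 stroke→J1
β2 stroke→J1
β3 stroke→R1
β4 stroke→J1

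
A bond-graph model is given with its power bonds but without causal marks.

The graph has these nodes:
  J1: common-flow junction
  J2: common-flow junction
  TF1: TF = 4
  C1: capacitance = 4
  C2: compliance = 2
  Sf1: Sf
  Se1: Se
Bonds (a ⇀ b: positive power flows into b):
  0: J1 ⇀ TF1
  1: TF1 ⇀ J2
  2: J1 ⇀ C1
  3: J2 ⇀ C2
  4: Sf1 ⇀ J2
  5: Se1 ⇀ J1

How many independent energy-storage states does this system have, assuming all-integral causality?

2  (C1, C2 all integral)

#4 |Sf1  (Sf1: flow source, stroke at near end)
#5 |J1  (Se1: effort source, stroke at far end)
#1 |J2  (J2: bond 4 brought flow, rest push out)
#3 |J2  (J2: bond 4 brought flow, rest push out)
#0 |TF1  (TF1: transformer flips bond 1)
#2 |J1  (common-f at J1 fixed by 0)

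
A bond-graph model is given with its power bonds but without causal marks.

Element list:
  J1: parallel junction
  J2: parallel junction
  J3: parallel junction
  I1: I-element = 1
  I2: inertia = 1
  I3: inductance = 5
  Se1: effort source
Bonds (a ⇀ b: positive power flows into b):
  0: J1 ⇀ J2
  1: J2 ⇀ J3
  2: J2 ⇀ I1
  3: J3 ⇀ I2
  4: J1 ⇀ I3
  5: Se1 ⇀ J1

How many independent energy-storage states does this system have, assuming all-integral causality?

b5 stroke→J1  (source Se1 imposes e)
b0 stroke→J2  (0-jn J1 has e-setter on 5)
b4 stroke→I3  (J1: bond 5 brought effort, rest push out)
b1 stroke→J3  (common-e at J2 fixed by 0)
b2 stroke→I1  (J2 effort already set via bond 0)
b3 stroke→I2  (J3: bond 1 brought effort, rest push out)

3  (I1, I2, I3 all integral)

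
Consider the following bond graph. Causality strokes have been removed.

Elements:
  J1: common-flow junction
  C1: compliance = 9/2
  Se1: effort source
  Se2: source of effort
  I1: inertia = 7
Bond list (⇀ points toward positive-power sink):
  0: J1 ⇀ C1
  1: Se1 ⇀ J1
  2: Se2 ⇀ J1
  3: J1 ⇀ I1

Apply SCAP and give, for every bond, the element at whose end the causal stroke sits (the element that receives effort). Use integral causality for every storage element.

β0 →J1
β1 →J1
β2 →J1
β3 →I1

β1 →J1  (source Se1 imposes e)
β2 →J1  (Se2 (Se) sets effort on bond)
β0 →J1  (C1 outputs effort q/C1)
β3 →I1  (only one flow-in slot at J1)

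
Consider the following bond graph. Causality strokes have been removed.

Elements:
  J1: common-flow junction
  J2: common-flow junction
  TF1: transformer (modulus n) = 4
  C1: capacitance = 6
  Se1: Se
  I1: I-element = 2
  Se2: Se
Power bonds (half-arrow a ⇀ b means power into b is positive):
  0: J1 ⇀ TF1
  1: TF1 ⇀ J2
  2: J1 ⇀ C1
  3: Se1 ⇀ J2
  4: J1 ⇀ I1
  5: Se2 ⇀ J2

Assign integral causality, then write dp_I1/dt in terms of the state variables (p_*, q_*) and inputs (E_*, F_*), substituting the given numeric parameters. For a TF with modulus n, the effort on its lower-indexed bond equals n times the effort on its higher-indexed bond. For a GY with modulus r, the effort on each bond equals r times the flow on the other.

b3 stroke at J2  (Se1 fixes effort; stroke away)
b5 stroke at J2  (Se2: effort source, stroke at far end)
b1 stroke at TF1  (closing 1-jn rule on J2)
b0 stroke at J1  (TF TF1: opposite of bond 1)
b2 stroke at J1  (C1 integral (e out))
b4 stroke at I1  (only one flow-in slot at J1)

dp_I1/dt = 4*E_Se1 + 4*E_Se2 - q_C1/6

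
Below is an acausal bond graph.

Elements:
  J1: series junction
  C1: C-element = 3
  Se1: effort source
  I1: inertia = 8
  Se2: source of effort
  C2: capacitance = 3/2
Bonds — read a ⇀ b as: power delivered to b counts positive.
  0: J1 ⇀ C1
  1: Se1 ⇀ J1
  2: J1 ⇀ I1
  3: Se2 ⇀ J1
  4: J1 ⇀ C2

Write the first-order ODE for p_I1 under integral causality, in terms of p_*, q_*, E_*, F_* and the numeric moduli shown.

bond 1 stroke at J1  (Se1: effort source, stroke at far end)
bond 3 stroke at J1  (Se2: effort source, stroke at far end)
bond 0 stroke at J1  (C1 outputs effort q/C1)
bond 2 stroke at I1  (I1 integral (f out))
bond 4 stroke at J1  (J1: bond 2 brought flow, rest push out)

dp_I1/dt = E_Se1 + E_Se2 - q_C1/3 - 2*q_C2/3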